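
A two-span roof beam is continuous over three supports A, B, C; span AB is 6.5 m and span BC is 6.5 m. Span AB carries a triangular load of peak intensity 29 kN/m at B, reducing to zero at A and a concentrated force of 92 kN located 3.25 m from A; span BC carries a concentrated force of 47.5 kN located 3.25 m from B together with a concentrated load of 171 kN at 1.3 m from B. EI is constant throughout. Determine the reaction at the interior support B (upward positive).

Release continuity at B by inserting a hinge; the redundant is the internal moment M_B. The primary structure is two simply-supported spans AB and BC.
End slopes at the hinge B, treating each span as simply supported:
  span AB: triangular load, peak 29: w₀L³/(45EI) = 177/EI
  span AB: point load 92 at a = 3.25: Pab(L + a)/(6LEI) = 242.9/EI
  span BC: point load 47.5 at a = 3.25: Pab(L + b)/(6LEI) = 125.4/EI
  span BC: point load 171 at a = 1.3: Pab(L + b)/(6LEI) = 346.8/EI
  relative rotation θ_0 = (419.9 + 472.2)/EI = 892.1/EI
A unit hogging moment at B produces rotation L₁/(3EI) + L₂/(3EI) = 4.333/EI.
Slope continuity at B: θ_0 = M_B·4.333/EI, so M_B = 892.1/4.333 = 205.9 kN·m (hogging).
Span AB, ΣM about A with M_B applied at B: R_B^{AB}·6.5 = 707.4 + 205.9, so R_B^{AB} = 140.5 kN and R_A = 186.2 − 140.5 = 45.74 kN.
Span BC, ΣM about C: R_B^{BC}·6.5 = 1044 + 205.9, so R_B^{BC} = 192.2 kN and R_C = 218.5 − 192.2 = 26.28 kN.
R_B = 140.5 + 192.2 = 332.7 kN.

R_B = 332.7 kN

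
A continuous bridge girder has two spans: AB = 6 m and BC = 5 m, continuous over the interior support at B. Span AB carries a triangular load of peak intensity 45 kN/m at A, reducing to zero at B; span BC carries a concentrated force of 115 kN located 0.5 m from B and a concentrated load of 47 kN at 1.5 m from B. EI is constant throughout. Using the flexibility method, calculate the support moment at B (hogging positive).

M_B = 92.96 kN·m

Take M_B as the redundant. Released structure: two simple spans AB and BC with a hinge at B.
Rotations at B on the released spans (each span's end-slope, ×1/EI):
  span AB: triangular load, peak 45: 7w₀L³/(360EI) = 189/EI
  span BC: point load 115 at a = 0.5: Pab(L + b)/(6LEI) = 81.94/EI
  span BC: point load 47 at a = 1.5: Pab(L + b)/(6LEI) = 69.91/EI
  relative rotation θ_0 = (189 + 151.8)/EI = 340.9/EI
A unit hogging moment at B produces rotation L₁/(3EI) + L₂/(3EI) = 3.667/EI.
Slope continuity at B: θ_0 = M_B·3.667/EI, so M_B = 340.9/3.667 = 92.96 kN·m (hogging).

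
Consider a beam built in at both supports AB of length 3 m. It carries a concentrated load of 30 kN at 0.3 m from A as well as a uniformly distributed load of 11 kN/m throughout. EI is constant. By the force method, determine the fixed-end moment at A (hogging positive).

M_A = 15.54 kN·m

Take the two fixed-end moments M_A, M_B as redundants; the released structure is the simple span AB.
Simple-span end rotations at A and B under the given loads:
  at A: point load 30 at a = 0.3: Pab(L + b)/(6LEI) = 7.695/EI
  at B: point load 30 at a = 0.3: Pab(L + a)/(6LEI) = 4.455/EI
  at A: UDL 11: wL³/(24EI) = 12.38/EI
  at B: UDL 11: wL³/(24EI) = 12.38/EI
  θ_A0 = 20.07/EI,  θ_B0 = 16.83/EI
Flexibility coefficients: a unit moment at one end gives L/(3EI) there and L/(6EI) at the far end, so f₁₁ = f₂₂ = 1/EI and f₁₂ = f₂₁ = 0.5/EI.
Compatibility — zero rotation at each built-in end:
  1 M_A + 0.5 M_B = 20.07
  0.5 M_A + 1 M_B = 16.83
Solving the pair gives M_A = 15.54 kN·m and M_B = 9.06 kN·m (hogging).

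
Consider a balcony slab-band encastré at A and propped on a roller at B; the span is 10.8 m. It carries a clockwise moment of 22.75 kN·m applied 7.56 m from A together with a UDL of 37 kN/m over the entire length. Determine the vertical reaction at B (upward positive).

R_B = 152.7 kN

Remove the prop at B; the released (primary) structure is a cantilever built in at A.
Free-end deflection of the primary structure under the applied loading (downward +):
  clockwise couple 22.75 at a = 7.56: M₀a(2L − a)/(2EI) = 1207/EI
  UDL 37: wL⁴/(8EI) = 62923/EI
  δ_0 = 64130/EI
Flexibility coefficient — unit upward force at B: δ_{BB} = L³/(3EI) = 419.9/EI.
The prop prevents deflection at B: R_B = δ_0/δ_{BB} = 64130/419.9 = 152.7 kN.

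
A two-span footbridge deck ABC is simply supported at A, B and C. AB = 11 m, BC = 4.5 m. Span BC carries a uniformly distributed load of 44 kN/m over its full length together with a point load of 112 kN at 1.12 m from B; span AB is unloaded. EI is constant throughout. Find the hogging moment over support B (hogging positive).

Insert a hinge at B; M_B is the redundant, and each span becomes simply supported.
Discontinuity in slope at B on the released structure — sum the simple-span end rotations:
  span BC: UDL 44: wL³/(24EI) = 167.1/EI
  span BC: point load 112 at a = 1.12: Pab(L + b)/(6LEI) = 123.7/EI
  relative rotation θ_0 = (0 + 290.8)/EI = 290.8/EI
A unit hogging moment at B produces rotation L₁/(3EI) + L₂/(3EI) = 5.167/EI.
Compatibility: M_B·(L₁+L₂)/(3EI) = θ_0, giving M_B = 56.28 kN·m (hogging).

M_B = 56.28 kN·m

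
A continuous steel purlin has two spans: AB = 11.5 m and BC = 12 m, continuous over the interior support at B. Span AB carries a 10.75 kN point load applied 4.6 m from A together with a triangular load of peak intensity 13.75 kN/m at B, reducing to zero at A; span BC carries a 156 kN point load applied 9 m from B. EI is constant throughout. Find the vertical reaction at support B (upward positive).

Release continuity at B by inserting a hinge; the redundant is the internal moment M_B. The primary structure is two simply-supported spans AB and BC.
Discontinuity in slope at B on the released structure — sum the simple-span end rotations:
  span AB: point load 10.75 at a = 4.6: Pab(L + a)/(6LEI) = 79.61/EI
  span AB: triangular load, peak 13.75: w₀L³/(45EI) = 464.7/EI
  span BC: point load 156 at a = 9: Pab(L + b)/(6LEI) = 877.5/EI
  relative rotation θ_0 = (544.3 + 877.5)/EI = 1422/EI
A unit hogging moment at B produces rotation L₁/(3EI) + L₂/(3EI) = 7.833/EI.
Slope continuity at B: θ_0 = M_B·7.833/EI, so M_B = 1422/7.833 = 181.5 kN·m (hogging).
Span AB, ΣM about A with M_B applied at B: R_B^{AB}·11.5 = 655.6 + 181.5, so R_B^{AB} = 72.79 kN and R_A = 89.81 − 72.79 = 17.02 kN.
Span BC, ΣM about C: R_B^{BC}·12 = 468 + 181.5, so R_B^{BC} = 54.13 kN and R_C = 156 − 54.13 = 101.9 kN.
R_B = 72.79 + 54.13 = 126.9 kN.

R_B = 126.9 kN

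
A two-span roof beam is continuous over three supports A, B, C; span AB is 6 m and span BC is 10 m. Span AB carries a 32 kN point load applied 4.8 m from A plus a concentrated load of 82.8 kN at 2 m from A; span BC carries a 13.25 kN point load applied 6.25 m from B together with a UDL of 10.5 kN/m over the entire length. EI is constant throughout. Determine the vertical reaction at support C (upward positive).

Release continuity at B by inserting a hinge; the redundant is the internal moment M_B. The primary structure is two simply-supported spans AB and BC.
End slopes at the hinge B, treating each span as simply supported:
  span AB: point load 32 at a = 4.8: Pab(L + a)/(6LEI) = 55.3/EI
  span AB: point load 82.8 at a = 2: Pab(L + a)/(6LEI) = 147.2/EI
  span BC: point load 13.25 at a = 6.25: Pab(L + b)/(6LEI) = 71.17/EI
  span BC: UDL 10.5: wL³/(24EI) = 437.5/EI
  relative rotation θ_0 = (202.5 + 508.7)/EI = 711.2/EI
A unit hogging moment at B produces rotation L₁/(3EI) + L₂/(3EI) = 5.333/EI.
Compatibility: M_B·(L₁+L₂)/(3EI) = θ_0, giving M_B = 133.3 kN·m (hogging).
Span BC, ΣM about C: R_B^{BC}·10 = 574.7 + 133.3, so R_B^{BC} = 70.8 kN and R_C = 118.2 − 70.8 = 47.45 kN.

R_C = 47.45 kN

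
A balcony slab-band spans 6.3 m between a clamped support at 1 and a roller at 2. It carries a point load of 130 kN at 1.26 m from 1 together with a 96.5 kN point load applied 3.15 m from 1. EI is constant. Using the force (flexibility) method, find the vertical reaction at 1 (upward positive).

Release the roller at 2. Primary structure: cantilever fixed at 1.
Primary-structure tip deflection at 2 by superposition:
  point load 130 at a = 1.26: Pa²(3L − a)/(6EI) = 606.8/EI
  point load 96.5 at a = 3.15: Pa²(3L − a)/(6EI) = 2513/EI
  δ_0 = 3120/EI
Tip deflection under a unit load at 2: L³/(3EI) = 83.35/EI.
Compatibility at 2: δ_0 − R_2·δ_{22} = 0, so R_2 = 3120/83.35 = 37.44 kN.
Vertical equilibrium: R_1 = ΣP − R_2 = 226.5 − 37.44 = 189.1 kN.

R_1 = 189.1 kN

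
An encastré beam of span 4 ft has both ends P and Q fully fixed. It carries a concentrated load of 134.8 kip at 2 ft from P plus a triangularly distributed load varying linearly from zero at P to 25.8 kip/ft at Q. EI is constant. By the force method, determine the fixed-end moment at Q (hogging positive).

Take the two fixed-end moments M_P, M_Q as redundants; the released structure is the simple span PQ.
End rotations of the released simple span under the applied load (×1/EI):
  at P: point load 134.8 at a = 2: Pab(L + b)/(6LEI) = 134.8/EI
  at Q: point load 134.8 at a = 2: Pab(L + a)/(6LEI) = 134.8/EI
  at P: triangular load, peak 25.8: 7w₀L³/(360EI) = 32.11/EI
  at Q: triangular load, peak 25.8: w₀L³/(45EI) = 36.69/EI
  θ_P0 = 166.9/EI,  θ_Q0 = 171.5/EI
Flexibility coefficients: a unit moment at one end gives L/(3EI) there and L/(6EI) at the far end, so f₁₁ = f₂₂ = 1.333/EI and f₁₂ = f₂₁ = 0.6667/EI.
Compatibility — zero rotation at each built-in end:
  1.333 M_P + 0.6667 M_Q = 166.9
  0.6667 M_P + 1.333 M_Q = 171.5
Solving the pair gives M_P = 81.16 kip·ft and M_Q = 88.04 kip·ft (hogging).

M_Q = 88.04 kip·ft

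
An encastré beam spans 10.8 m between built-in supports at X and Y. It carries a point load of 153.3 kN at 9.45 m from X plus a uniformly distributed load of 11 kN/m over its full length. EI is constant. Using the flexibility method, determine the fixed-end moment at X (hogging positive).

Take the two fixed-end moments M_X, M_Y as redundants; the released structure is the simple span XY.
Simple-span end rotations at X and Y under the given loads:
  at X: point load 153.3 at a = 9.45: Pab(L + b)/(6LEI) = 366.7/EI
  at Y: point load 153.3 at a = 9.45: Pab(L + a)/(6LEI) = 611.2/EI
  at X: UDL 11: wL³/(24EI) = 577.4/EI
  at Y: UDL 11: wL³/(24EI) = 577.4/EI
  θ_X0 = 944.1/EI,  θ_Y0 = 1189/EI
Flexibility coefficients: a unit moment at one end gives L/(3EI) there and L/(6EI) at the far end, so f₁₁ = f₂₂ = 3.6/EI and f₁₂ = f₂₁ = 1.8/EI.
Compatibility — zero rotation at each built-in end:
  3.6 M_X + 1.8 M_Y = 944.1
  1.8 M_X + 3.6 M_Y = 1189
Solving the pair gives M_X = 129.6 kN·m and M_Y = 265.4 kN·m (hogging).

M_X = 129.6 kN·m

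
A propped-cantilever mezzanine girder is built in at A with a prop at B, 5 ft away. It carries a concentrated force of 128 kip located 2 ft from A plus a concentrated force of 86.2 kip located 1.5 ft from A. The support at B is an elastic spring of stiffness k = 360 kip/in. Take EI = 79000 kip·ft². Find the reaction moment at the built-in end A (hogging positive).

M_A = 256.4 kip·ft

Release the roller at B. Primary structure: cantilever fixed at A.
Free-end deflection of the primary structure under the applied loading (downward +):
  point load 128 at a = 2: Pa²(3L − a)/(6EI) = 1109/EI
  point load 86.2 at a = 1.5: Pa²(3L − a)/(6EI) = 436.4/EI
  δ_0 = 1546/EI
Tip deflection under a unit load at B: L³/(3EI) = 41.67/EI.
With EI = 79000 kip·ft²: δ_0 = 0.019566 ft and δ_{BB} = 0.000527 ft/kip.
Compatibility — the spring shortens by R_B/k under the reaction it provides: δ_0 − R_B·δ_{BB} = R_B/k. With 1/k = 1/(360×12) ft/kip = 0.000231 ft/kip, R_B = δ_0 / (δ_{BB} + 1/k) = 0.019566 / (0.000527 + 0.000231) = 25.78 kip.
Moment equilibrium about A: M_A = Σ(load moments about A) − R_B·L = 385.3 − 25.78×5 = 256.4 kip·ft.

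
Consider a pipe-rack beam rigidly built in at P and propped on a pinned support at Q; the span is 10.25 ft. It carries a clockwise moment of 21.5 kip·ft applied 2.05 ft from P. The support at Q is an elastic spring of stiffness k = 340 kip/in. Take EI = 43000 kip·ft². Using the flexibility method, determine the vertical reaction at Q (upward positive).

R_Q = 1.1 kip

Choose R_Q as the redundant. The primary structure is the cantilever fixed at P.
Primary-structure tip deflection at Q by superposition:
  clockwise couple 21.5 at a = 2.05: M₀a(2L − a)/(2EI) = 406.6/EI
Tip deflection under a unit load at Q: L³/(3EI) = 359/EI.
With EI = 43000 kip·ft²: δ_0 = 0.009456 ft and δ_{QQ} = 0.008348 ft/kip.
Compatibility — the spring shortens by R_Q/k under the reaction it provides: δ_0 − R_Q·δ_{QQ} = R_Q/k. With 1/k = 1/(340×12) ft/kip = 0.000245 ft/kip, R_Q = δ_0 / (δ_{QQ} + 1/k) = 0.009456 / (0.008348 + 0.000245) = 1.1 kip.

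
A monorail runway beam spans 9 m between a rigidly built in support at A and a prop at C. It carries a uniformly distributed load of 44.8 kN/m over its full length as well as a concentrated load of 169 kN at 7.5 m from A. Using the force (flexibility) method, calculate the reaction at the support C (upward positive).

R_C = 278.3 kN

Take the reaction at C as the redundant and release it; the primary structure is a cantilever fixed at A.
Free-end deflection of the primary structure under the applied loading (downward +):
  UDL 44.8: wL⁴/(8EI) = 36742/EI
  point load 169 at a = 7.5: Pa²(3L − a)/(6EI) = 30895/EI
  δ_0 = 67637/EI
Flexibility coefficient — unit upward force at C: δ_{CC} = L³/(3EI) = 243/EI.
The prop prevents deflection at C: R_C = δ_0/δ_{CC} = 67637/243 = 278.3 kN.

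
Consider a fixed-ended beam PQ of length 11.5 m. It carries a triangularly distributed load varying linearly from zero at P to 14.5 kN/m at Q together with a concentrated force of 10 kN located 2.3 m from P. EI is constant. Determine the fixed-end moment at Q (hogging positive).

Take the two fixed-end moments M_P, M_Q as redundants; the released structure is the simple span PQ.
End rotations of the released simple span under the applied load (×1/EI):
  at P: triangular load, peak 14.5: 7w₀L³/(360EI) = 428.8/EI
  at Q: triangular load, peak 14.5: w₀L³/(45EI) = 490.1/EI
  at P: point load 10 at a = 2.3: Pab(L + b)/(6LEI) = 63.48/EI
  at Q: point load 10 at a = 2.3: Pab(L + a)/(6LEI) = 42.32/EI
  θ_P0 = 492.3/EI,  θ_Q0 = 532.4/EI
Flexibility coefficients: a unit moment at one end gives L/(3EI) there and L/(6EI) at the far end, so f₁₁ = f₂₂ = 3.833/EI and f₁₂ = f₂₁ = 1.917/EI.
Compatibility — zero rotation at each built-in end:
  3.833 M_P + 1.917 M_Q = 492.3
  1.917 M_P + 3.833 M_Q = 532.4
Solving the pair gives M_P = 78.64 kN·m and M_Q = 99.56 kN·m (hogging).

M_Q = 99.56 kN·m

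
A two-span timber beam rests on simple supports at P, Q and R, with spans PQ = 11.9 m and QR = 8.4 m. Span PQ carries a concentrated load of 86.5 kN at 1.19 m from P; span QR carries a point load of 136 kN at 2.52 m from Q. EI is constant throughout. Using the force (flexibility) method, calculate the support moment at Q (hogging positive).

Release continuity at Q by inserting a hinge; the redundant is the internal moment M_Q. The primary structure is two simply-supported spans PQ and QR.
Rotations at Q on the released spans (each span's end-slope, ×1/EI):
  span PQ: point load 86.5 at a = 1.19: Pab(L + a)/(6LEI) = 202.1/EI
  span QR: point load 136 at a = 2.52: Pab(L + b)/(6LEI) = 571/EI
  relative rotation θ_0 = (202.1 + 571)/EI = 773.1/EI
A unit hogging moment at Q produces rotation L₁/(3EI) + L₂/(3EI) = 6.767/EI.
Slope continuity at Q: θ_0 = M_Q·6.767/EI, so M_Q = 773.1/6.767 = 114.2 kN·m (hogging).

M_Q = 114.2 kN·m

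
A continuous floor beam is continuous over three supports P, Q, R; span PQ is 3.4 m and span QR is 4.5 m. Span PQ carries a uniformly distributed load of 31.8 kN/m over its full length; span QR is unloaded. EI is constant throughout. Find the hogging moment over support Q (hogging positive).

Insert a hinge at Q; M_Q is the redundant, and each span becomes simply supported.
Discontinuity in slope at Q on the released structure — sum the simple-span end rotations:
  span PQ: UDL 31.8: wL³/(24EI) = 52.08/EI
  relative rotation θ_0 = (52.08 + 0)/EI = 52.08/EI
A unit hogging moment at Q produces rotation L₁/(3EI) + L₂/(3EI) = 2.633/EI.
Slope continuity at Q: θ_0 = M_Q·2.633/EI, so M_Q = 52.08/2.633 = 19.78 kN·m (hogging).

M_Q = 19.78 kN·m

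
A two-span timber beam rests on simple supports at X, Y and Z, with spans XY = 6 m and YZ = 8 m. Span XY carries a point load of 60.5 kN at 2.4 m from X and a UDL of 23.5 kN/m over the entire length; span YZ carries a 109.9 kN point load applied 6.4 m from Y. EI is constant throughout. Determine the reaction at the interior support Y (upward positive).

R_Y = 151.6 kN

Take M_Y as the redundant. Released structure: two simple spans XY and YZ with a hinge at Y.
Discontinuity in slope at Y on the released structure — sum the simple-span end rotations:
  span XY: point load 60.5 at a = 2.4: Pab(L + a)/(6LEI) = 122/EI
  span XY: UDL 23.5: wL³/(24EI) = 211.5/EI
  span YZ: point load 109.9 at a = 6.4: Pab(L + b)/(6LEI) = 225.1/EI
  relative rotation θ_0 = (333.5 + 225.1)/EI = 558.5/EI
A unit hogging moment at Y produces rotation L₁/(3EI) + L₂/(3EI) = 4.667/EI.
Compatibility: M_Y·(L₁+L₂)/(3EI) = θ_0, giving M_Y = 119.7 kN·m (hogging).
Span XY, ΣM about X with M_Y applied at Y: R_Y^{XY}·6 = 568.2 + 119.7, so R_Y^{XY} = 114.6 kN and R_X = 201.5 − 114.6 = 86.85 kN.
Span YZ, ΣM about Z: R_Y^{YZ}·8 = 175.8 + 119.7, so R_Y^{YZ} = 36.94 kN and R_Z = 109.9 − 36.94 = 72.96 kN.
R_Y = 114.6 + 36.94 = 151.6 kN.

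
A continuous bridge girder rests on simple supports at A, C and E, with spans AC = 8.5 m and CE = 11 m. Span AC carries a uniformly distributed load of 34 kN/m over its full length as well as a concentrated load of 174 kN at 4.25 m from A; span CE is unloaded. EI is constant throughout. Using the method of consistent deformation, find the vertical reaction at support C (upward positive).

Insert a hinge at C; M_C is the redundant, and each span becomes simply supported.
Rotations at C on the released spans (each span's end-slope, ×1/EI):
  span AC: UDL 34: wL³/(24EI) = 870/EI
  span AC: point load 174 at a = 4.25: Pab(L + a)/(6LEI) = 785.7/EI
  relative rotation θ_0 = (1656 + 0)/EI = 1656/EI
A unit hogging moment at C produces rotation L₁/(3EI) + L₂/(3EI) = 6.5/EI.
Slope continuity at C: θ_0 = M_C·6.5/EI, so M_C = 1656/6.5 = 254.7 kN·m (hogging).
Span AC, ΣM about A with M_C applied at C: R_C^{AC}·8.5 = 1968 + 254.7, so R_C^{AC} = 261.5 kN and R_A = 463 − 261.5 = 201.5 kN.
Span CE, ΣM about E: R_C^{CE}·11 = 0 + 254.7, so R_C^{CE} = 23.16 kN and R_E = 0 − 23.16 = -23.16 kN.
R_C = 261.5 + 23.16 = 284.6 kN.

R_C = 284.6 kN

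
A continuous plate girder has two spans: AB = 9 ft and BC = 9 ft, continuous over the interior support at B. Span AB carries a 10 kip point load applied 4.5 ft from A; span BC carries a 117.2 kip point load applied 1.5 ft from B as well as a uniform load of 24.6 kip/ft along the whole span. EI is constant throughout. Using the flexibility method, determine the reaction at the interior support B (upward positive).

Take M_B as the redundant. Released structure: two simple spans AB and BC with a hinge at B.
End slopes at the hinge B, treating each span as simply supported:
  span AB: point load 10 at a = 4.5: Pab(L + a)/(6LEI) = 50.62/EI
  span BC: point load 117.2 at a = 1.5: Pab(L + b)/(6LEI) = 402.9/EI
  span BC: UDL 24.6: wL³/(24EI) = 747.2/EI
  relative rotation θ_0 = (50.62 + 1150)/EI = 1201/EI
A unit hogging moment at B produces rotation L₁/(3EI) + L₂/(3EI) = 6/EI.
Slope continuity at B: θ_0 = M_B·6/EI, so M_B = 1201/6 = 200.1 kip·ft (hogging).
Span AB, ΣM about A with M_B applied at B: R_B^{AB}·9 = 45 + 200.1, so R_B^{AB} = 27.24 kip and R_A = 10 − 27.24 = -17.24 kip.
Span BC, ΣM about C: R_B^{BC}·9 = 1875 + 200.1, so R_B^{BC} = 230.6 kip and R_C = 338.6 − 230.6 = 108 kip.
R_B = 27.24 + 230.6 = 257.8 kip.

R_B = 257.8 kip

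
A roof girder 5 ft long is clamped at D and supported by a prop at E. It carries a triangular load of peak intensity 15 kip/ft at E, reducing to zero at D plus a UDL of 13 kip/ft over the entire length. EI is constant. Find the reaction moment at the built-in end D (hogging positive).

Take the reaction at E as the redundant and release it; the primary structure is a cantilever fixed at D.
Deflection at E on the released cantilever, summing each load's contribution:
  triangular load, peak 15 at the free end: 11w₀L⁴/(120EI) = 859.4/EI
  UDL 13: wL⁴/(8EI) = 1016/EI
  δ_0 = 1875/EI
Flexibility coefficient — unit upward force at E: δ_{EE} = L³/(3EI) = 41.67/EI.
Compatibility at E: δ_0 − R_E·δ_{EE} = 0, so R_E = 1875/41.67 = 45 kip.
Moment equilibrium about D: M_D = Σ(load moments about D) − R_E·L = 287.5 − 45×5 = 62.5 kip·ft.

M_D = 62.5 kip·ft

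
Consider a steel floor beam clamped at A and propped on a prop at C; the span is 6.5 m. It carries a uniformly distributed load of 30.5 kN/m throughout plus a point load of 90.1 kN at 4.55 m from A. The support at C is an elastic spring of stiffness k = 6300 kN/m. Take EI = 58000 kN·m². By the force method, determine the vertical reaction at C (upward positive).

Remove the prop at C; the released (primary) structure is a cantilever built in at A.
Deflection at C on the released cantilever, summing each load's contribution:
  UDL 30.5: wL⁴/(8EI) = 6806/EI
  point load 90.1 at a = 4.55: Pa²(3L − a)/(6EI) = 4648/EI
  δ_0 = 11453/EI
Tip deflection under a unit load at C: L³/(3EI) = 91.54/EI.
With EI = 58000 kN·m²: δ_0 = 0.19747 m and δ_{CC} = 0.001578 m/kN.
Compatibility — the spring shortens by R_C/k under the reaction it provides: δ_0 − R_C·δ_{CC} = R_C/k. With 1/k = 0.000159 m/kN, R_C = δ_0 / (δ_{CC} + 1/k) = 0.19747 / (0.001578 + 0.000159) = 113.7 kN.

R_C = 113.7 kN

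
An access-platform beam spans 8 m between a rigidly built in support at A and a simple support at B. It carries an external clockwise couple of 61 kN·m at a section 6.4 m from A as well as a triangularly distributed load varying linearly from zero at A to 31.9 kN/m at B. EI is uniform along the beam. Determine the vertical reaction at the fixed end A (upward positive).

Release the roller at B. Primary structure: cantilever fixed at A.
Deflection at B on the released cantilever, summing each load's contribution:
  clockwise couple 61 at a = 6.4: M₀a(2L − a)/(2EI) = 1874/EI
  triangular load, peak 31.9 at the free end: 11w₀L⁴/(120EI) = 11977/EI
  δ_0 = 13851/EI
Tip deflection under a unit load at B: L³/(3EI) = 170.7/EI.
Compatibility at B: δ_0 − R_B·δ_{BB} = 0, so R_B = 13851/170.7 = 81.16 kN.
Vertical equilibrium: R_A = ΣP − R_B = 127.6 − 81.16 = 46.44 kN.

R_A = 46.44 kN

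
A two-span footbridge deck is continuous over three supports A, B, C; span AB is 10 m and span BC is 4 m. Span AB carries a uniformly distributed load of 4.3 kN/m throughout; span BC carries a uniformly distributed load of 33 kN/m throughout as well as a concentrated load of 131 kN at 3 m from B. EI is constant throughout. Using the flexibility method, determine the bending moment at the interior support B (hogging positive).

Insert a hinge at B; M_B is the redundant, and each span becomes simply supported.
Discontinuity in slope at B on the released structure — sum the simple-span end rotations:
  span AB: UDL 4.3: wL³/(24EI) = 179.2/EI
  span BC: UDL 33: wL³/(24EI) = 88/EI
  span BC: point load 131 at a = 3: Pab(L + b)/(6LEI) = 81.88/EI
  relative rotation θ_0 = (179.2 + 169.9)/EI = 349/EI
A unit hogging moment at B produces rotation L₁/(3EI) + L₂/(3EI) = 4.667/EI.
Compatibility: M_B·(L₁+L₂)/(3EI) = θ_0, giving M_B = 74.79 kN·m (hogging).

M_B = 74.79 kN·m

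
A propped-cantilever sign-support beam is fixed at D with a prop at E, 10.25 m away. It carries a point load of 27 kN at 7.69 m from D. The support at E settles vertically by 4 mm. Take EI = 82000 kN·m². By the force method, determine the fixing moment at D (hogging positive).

M_D = 41.77 kN·m

Release the roller at E. Primary structure: cantilever fixed at D.
Downward deflection at the released point E due to the loads:
  point load 27 at a = 7.69: Pa²(3L − a)/(6EI) = 6137/EI
Tip deflection under a unit load at E: L³/(3EI) = 359/EI.
With EI = 82000 kN·m²: δ_0 = 0.074836 m and δ_{EE} = 0.004378 m/kN.
Compatibility — the beam at E must follow the support down by 0.004 m: δ_0 − R_E·δ_{EE} = 0.004, so R_E = (0.074836 − 0.004)/0.004378 = 16.18 kN.
Moment equilibrium about D: M_D = Σ(load moments about D) − R_E·L = 207.6 − 16.18×10.25 = 41.77 kN·m.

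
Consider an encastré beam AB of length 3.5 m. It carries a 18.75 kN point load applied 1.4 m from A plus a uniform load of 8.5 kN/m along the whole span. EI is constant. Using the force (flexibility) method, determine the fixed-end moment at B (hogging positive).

Take the two fixed-end moments M_A, M_B as redundants; the released structure is the simple span AB.
On the primary (simply-supported) span, the end slopes from the loading are:
  at A: point load 18.75 at a = 1.4: Pab(L + b)/(6LEI) = 14.7/EI
  at B: point load 18.75 at a = 1.4: Pab(L + a)/(6LEI) = 12.86/EI
  at A: UDL 8.5: wL³/(24EI) = 15.18/EI
  at B: UDL 8.5: wL³/(24EI) = 15.18/EI
  θ_A0 = 29.88/EI,  θ_B0 = 28.05/EI
Flexibility coefficients: a unit moment at one end gives L/(3EI) there and L/(6EI) at the far end, so f₁₁ = f₂₂ = 1.167/EI and f₁₂ = f₂₁ = 0.5833/EI.
Compatibility — zero rotation at each built-in end:
  1.167 M_A + 0.5833 M_B = 29.88
  0.5833 M_A + 1.167 M_B = 28.05
Solving the pair gives M_A = 18.13 kN·m and M_B = 14.98 kN·m (hogging).

M_B = 14.98 kN·m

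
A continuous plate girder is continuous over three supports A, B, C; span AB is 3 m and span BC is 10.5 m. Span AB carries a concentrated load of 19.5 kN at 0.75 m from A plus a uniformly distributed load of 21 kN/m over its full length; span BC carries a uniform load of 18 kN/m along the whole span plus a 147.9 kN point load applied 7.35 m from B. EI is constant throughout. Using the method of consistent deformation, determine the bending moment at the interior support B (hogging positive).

M_B = 364.6 kN·m

Release continuity at B by inserting a hinge; the redundant is the internal moment M_B. The primary structure is two simply-supported spans AB and BC.
Discontinuity in slope at B on the released structure — sum the simple-span end rotations:
  span AB: point load 19.5 at a = 0.75: Pab(L + a)/(6LEI) = 6.855/EI
  span AB: UDL 21: wL³/(24EI) = 23.62/EI
  span BC: UDL 18: wL³/(24EI) = 868.2/EI
  span BC: point load 147.9 at a = 7.35: Pab(L + b)/(6LEI) = 741.9/EI
  relative rotation θ_0 = (30.48 + 1610)/EI = 1641/EI
A unit hogging moment at B produces rotation L₁/(3EI) + L₂/(3EI) = 4.5/EI.
Slope continuity at B: θ_0 = M_B·4.5/EI, so M_B = 1641/4.5 = 364.6 kN·m (hogging).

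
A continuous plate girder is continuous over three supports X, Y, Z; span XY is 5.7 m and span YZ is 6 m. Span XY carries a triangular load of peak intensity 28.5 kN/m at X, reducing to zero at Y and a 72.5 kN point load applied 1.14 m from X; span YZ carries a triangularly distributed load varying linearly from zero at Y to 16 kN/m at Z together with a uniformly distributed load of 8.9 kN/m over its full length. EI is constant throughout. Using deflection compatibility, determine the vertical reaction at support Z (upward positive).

Release continuity at Y by inserting a hinge; the redundant is the internal moment M_Y. The primary structure is two simply-supported spans XY and YZ.
Rotations at Y on the released spans (each span's end-slope, ×1/EI):
  span XY: triangular load, peak 28.5: 7w₀L³/(360EI) = 102.6/EI
  span XY: point load 72.5 at a = 1.14: Pab(L + a)/(6LEI) = 75.38/EI
  span YZ: triangular load, peak 16: 7w₀L³/(360EI) = 67.2/EI
  span YZ: UDL 8.9: wL³/(24EI) = 80.1/EI
  relative rotation θ_0 = (178 + 147.3)/EI = 325.3/EI
A unit hogging moment at Y produces rotation L₁/(3EI) + L₂/(3EI) = 3.9/EI.
Compatibility: M_Y·(L₁+L₂)/(3EI) = θ_0, giving M_Y = 83.41 kN·m (hogging).
Span YZ, ΣM about Z: R_Y^{YZ}·6 = 256.2 + 83.41, so R_Y^{YZ} = 56.6 kN and R_Z = 101.4 − 56.6 = 44.8 kN.

R_Z = 44.8 kN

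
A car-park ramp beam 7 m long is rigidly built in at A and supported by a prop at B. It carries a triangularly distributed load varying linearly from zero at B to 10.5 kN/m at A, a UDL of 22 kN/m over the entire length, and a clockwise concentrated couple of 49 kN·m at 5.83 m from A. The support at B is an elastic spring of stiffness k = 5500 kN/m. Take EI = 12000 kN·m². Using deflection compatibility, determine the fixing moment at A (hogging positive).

M_A = 156.5 kN·m

Release the roller at B. Primary structure: cantilever fixed at A.
Deflection at B on the released cantilever, summing each load's contribution:
  triangular load, peak 10.5 at the fixed end: w₀L⁴/(30EI) = 840.4/EI
  UDL 22: wL⁴/(8EI) = 6603/EI
  clockwise couple 49 at a = 5.83: M₀a(2L − a)/(2EI) = 1167/EI
  δ_0 = 8610/EI
Flexibility coefficient — unit upward force at B: δ_{BB} = L³/(3EI) = 114.3/EI.
With EI = 12000 kN·m²: δ_0 = 0.71751 m and δ_{BB} = 0.009528 m/kN.
Compatibility — the spring shortens by R_B/k under the reaction it provides: δ_0 − R_B·δ_{BB} = R_B/k. With 1/k = 0.000182 m/kN, R_B = δ_0 / (δ_{BB} + 1/k) = 0.71751 / (0.009528 + 0.000182) = 73.9 kN.
Moment equilibrium about A: M_A = Σ(load moments about A) − R_B·L = 673.8 − 73.9×7 = 156.5 kN·m.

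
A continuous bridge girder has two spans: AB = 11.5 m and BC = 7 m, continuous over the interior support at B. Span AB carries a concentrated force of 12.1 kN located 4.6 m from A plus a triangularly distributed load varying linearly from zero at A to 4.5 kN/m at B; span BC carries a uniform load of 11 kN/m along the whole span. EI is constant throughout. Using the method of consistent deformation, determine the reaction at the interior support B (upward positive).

R_B = 75.46 kN

Take M_B as the redundant. Released structure: two simple spans AB and BC with a hinge at B.
Discontinuity in slope at B on the released structure — sum the simple-span end rotations:
  span AB: point load 12.1 at a = 4.6: Pab(L + a)/(6LEI) = 89.61/EI
  span AB: triangular load, peak 4.5: w₀L³/(45EI) = 152.1/EI
  span BC: UDL 11: wL³/(24EI) = 157.2/EI
  relative rotation θ_0 = (241.7 + 157.2)/EI = 398.9/EI
A unit hogging moment at B produces rotation L₁/(3EI) + L₂/(3EI) = 6.167/EI.
Compatibility: M_B·(L₁+L₂)/(3EI) = θ_0, giving M_B = 64.69 kN·m (hogging).
Span AB, ΣM about A with M_B applied at B: R_B^{AB}·11.5 = 254 + 64.69, so R_B^{AB} = 27.72 kN and R_A = 37.98 − 27.72 = 10.26 kN.
Span BC, ΣM about C: R_B^{BC}·7 = 269.5 + 64.69, so R_B^{BC} = 47.74 kN and R_C = 77 − 47.74 = 29.26 kN.
R_B = 27.72 + 47.74 = 75.46 kN.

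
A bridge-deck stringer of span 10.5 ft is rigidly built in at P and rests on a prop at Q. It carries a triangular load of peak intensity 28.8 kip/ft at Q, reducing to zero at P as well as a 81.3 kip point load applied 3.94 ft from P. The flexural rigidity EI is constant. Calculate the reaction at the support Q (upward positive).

R_Q = 98.18 kip

Release the roller at Q. Primary structure: cantilever fixed at P.
Free-end deflection of the primary structure under the applied loading (downward +):
  triangular load, peak 28.8 at the free end: 11w₀L⁴/(120EI) = 32089/EI
  point load 81.3 at a = 3.94: Pa²(3L − a)/(6EI) = 5797/EI
  δ_0 = 37886/EI
Tip deflection under a unit load at Q: L³/(3EI) = 385.9/EI.
Compatibility at Q: δ_0 − R_Q·δ_{QQ} = 0, so R_Q = 37886/385.9 = 98.18 kip.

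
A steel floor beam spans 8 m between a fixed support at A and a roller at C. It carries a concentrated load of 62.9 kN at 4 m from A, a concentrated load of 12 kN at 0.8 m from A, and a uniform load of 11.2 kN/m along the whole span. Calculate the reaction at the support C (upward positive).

Remove the prop at C; the released (primary) structure is a cantilever built in at A.
Free-end deflection of the primary structure under the applied loading (downward +):
  point load 62.9 at a = 4: Pa²(3L − a)/(6EI) = 3355/EI
  point load 12 at a = 0.8: Pa²(3L − a)/(6EI) = 29.7/EI
  UDL 11.2: wL⁴/(8EI) = 5734/EI
  δ_0 = 9119/EI
Tip deflection under a unit load at C: L³/(3EI) = 170.7/EI.
The prop prevents deflection at C: R_C = δ_0/δ_{CC} = 9119/170.7 = 53.43 kN.

R_C = 53.43 kN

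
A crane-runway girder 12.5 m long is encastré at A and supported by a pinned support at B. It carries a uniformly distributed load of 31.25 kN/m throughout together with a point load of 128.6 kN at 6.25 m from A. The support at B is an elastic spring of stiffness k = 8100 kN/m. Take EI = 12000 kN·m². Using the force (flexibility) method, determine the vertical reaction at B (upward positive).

Choose R_B as the redundant. The primary structure is the cantilever fixed at A.
Downward deflection at the released point B due to the loads:
  UDL 31.25: wL⁴/(8EI) = 95367/EI
  point load 128.6 at a = 6.25: Pa²(3L − a)/(6EI) = 26164/EI
  δ_0 = 121531/EI
Flexibility coefficient — unit upward force at B: δ_{BB} = L³/(3EI) = 651/EI.
With EI = 12000 kN·m²: δ_0 = 10.128 m and δ_{BB} = 0.054253 m/kN.
Compatibility — the spring shortens by R_B/k under the reaction it provides: δ_0 − R_B·δ_{BB} = R_B/k. With 1/k = 0.000123 m/kN, R_B = δ_0 / (δ_{BB} + 1/k) = 10.128 / (0.054253 + 0.000123) = 186.2 kN.

R_B = 186.2 kN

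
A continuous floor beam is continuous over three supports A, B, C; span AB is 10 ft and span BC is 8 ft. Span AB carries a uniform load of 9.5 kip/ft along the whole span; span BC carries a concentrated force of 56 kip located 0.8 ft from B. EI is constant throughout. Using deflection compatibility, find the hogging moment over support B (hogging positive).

M_B = 83 kip·ft

Take M_B as the redundant. Released structure: two simple spans AB and BC with a hinge at B.
End slopes at the hinge B, treating each span as simply supported:
  span AB: UDL 9.5: wL³/(24EI) = 395.8/EI
  span BC: point load 56 at a = 0.8: Pab(L + b)/(6LEI) = 102.1/EI
  relative rotation θ_0 = (395.8 + 102.1)/EI = 498/EI
A unit hogging moment at B produces rotation L₁/(3EI) + L₂/(3EI) = 6/EI.
Slope continuity at B: θ_0 = M_B·6/EI, so M_B = 498/6 = 83 kip·ft (hogging).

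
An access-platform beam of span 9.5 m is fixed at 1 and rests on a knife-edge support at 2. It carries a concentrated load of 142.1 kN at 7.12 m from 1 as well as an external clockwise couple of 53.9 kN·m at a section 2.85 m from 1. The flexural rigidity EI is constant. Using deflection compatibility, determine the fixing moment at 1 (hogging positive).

Release the roller at 2. Primary structure: cantilever fixed at 1.
Downward deflection at the released point 2 due to the loads:
  point load 142.1 at a = 7.12: Pa²(3L − a)/(6EI) = 25669/EI
  clockwise couple 53.9 at a = 2.85: M₀a(2L − a)/(2EI) = 1240/EI
  δ_0 = 26910/EI
Flexibility coefficient — unit upward force at 2: δ_{22} = L³/(3EI) = 285.8/EI.
The prop prevents deflection at 2: R_2 = δ_0/δ_{22} = 26910/285.8 = 94.16 kN.
Moment equilibrium about 1: M_1 = Σ(load moments about 1) − R_2·L = 1066 − 94.16×9.5 = 171.2 kN·m.

M_1 = 171.2 kN·m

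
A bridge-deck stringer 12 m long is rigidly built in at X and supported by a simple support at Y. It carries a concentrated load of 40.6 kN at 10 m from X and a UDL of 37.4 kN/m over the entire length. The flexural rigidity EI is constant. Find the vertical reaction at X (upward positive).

Release the roller at Y. Primary structure: cantilever fixed at X.
Deflection at Y on the released cantilever, summing each load's contribution:
  point load 40.6 at a = 10: Pa²(3L − a)/(6EI) = 17593/EI
  UDL 37.4: wL⁴/(8EI) = 96941/EI
  δ_0 = 114534/EI
Flexibility coefficient — unit upward force at Y: δ_{YY} = L³/(3EI) = 576/EI.
Compatibility at Y: δ_0 − R_Y·δ_{YY} = 0, so R_Y = 114534/576 = 198.8 kN.
Vertical equilibrium: R_X = ΣP − R_Y = 489.4 − 198.8 = 290.6 kN.

R_X = 290.6 kN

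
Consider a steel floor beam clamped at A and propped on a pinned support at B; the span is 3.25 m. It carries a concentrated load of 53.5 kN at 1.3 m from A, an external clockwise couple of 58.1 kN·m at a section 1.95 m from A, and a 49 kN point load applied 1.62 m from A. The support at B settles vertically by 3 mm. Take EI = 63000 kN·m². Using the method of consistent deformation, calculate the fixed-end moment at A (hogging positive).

M_A = 101.8 kN·m

Remove the prop at B; the released (primary) structure is a cantilever built in at A.
Downward deflection at the released point B due to the loads:
  point load 53.5 at a = 1.3: Pa²(3L − a)/(6EI) = 127.3/EI
  clockwise couple 58.1 at a = 1.95: M₀a(2L − a)/(2EI) = 257.7/EI
  point load 49 at a = 1.62: Pa²(3L − a)/(6EI) = 174.2/EI
  δ_0 = 559.3/EI
Tip deflection under a unit load at B: L³/(3EI) = 11.44/EI.
With EI = 63000 kN·m²: δ_0 = 0.008878 m and δ_{BB} = 0.000182 m/kN.
Compatibility — the beam at B must follow the support down by 0.003 m: δ_0 − R_B·δ_{BB} = 0.003, so R_B = (0.008878 − 0.003)/0.000182 = 32.36 kN.
Moment equilibrium about A: M_A = Σ(load moments about A) − R_B·L = 207 − 32.36×3.25 = 101.8 kN·m.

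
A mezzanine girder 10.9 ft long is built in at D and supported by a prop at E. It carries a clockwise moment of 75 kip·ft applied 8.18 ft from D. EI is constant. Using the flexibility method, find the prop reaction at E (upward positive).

R_E = 9.678 kip

Remove the prop at E; the released (primary) structure is a cantilever built in at D.
Downward deflection at the released point E due to the loads:
  clockwise couple 75 at a = 8.18: M₀a(2L − a)/(2EI) = 4178/EI
Flexibility coefficient — unit upward force at E: δ_{EE} = L³/(3EI) = 431.7/EI.
The prop prevents deflection at E: R_E = δ_0/δ_{EE} = 4178/431.7 = 9.678 kip.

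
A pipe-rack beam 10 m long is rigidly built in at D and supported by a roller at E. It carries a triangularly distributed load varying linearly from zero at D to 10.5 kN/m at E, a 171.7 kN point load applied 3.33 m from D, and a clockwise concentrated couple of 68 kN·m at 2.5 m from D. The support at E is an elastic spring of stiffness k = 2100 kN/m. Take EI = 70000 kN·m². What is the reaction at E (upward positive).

R_E = 53.39 kN

Release the roller at E. Primary structure: cantilever fixed at D.
Free-end deflection of the primary structure under the applied loading (downward +):
  triangular load, peak 10.5 at the free end: 11w₀L⁴/(120EI) = 9625/EI
  point load 171.7 at a = 3.33: Pa²(3L − a)/(6EI) = 8463/EI
  clockwise couple 68 at a = 2.5: M₀a(2L − a)/(2EI) = 1488/EI
  δ_0 = 19576/EI
Tip deflection under a unit load at E: L³/(3EI) = 333.3/EI.
With EI = 70000 kN·m²: δ_0 = 0.27965 m and δ_{EE} = 0.004762 m/kN.
Compatibility — the spring shortens by R_E/k under the reaction it provides: δ_0 − R_E·δ_{EE} = R_E/k. With 1/k = 0.000476 m/kN, R_E = δ_0 / (δ_{EE} + 1/k) = 0.27965 / (0.004762 + 0.000476) = 53.39 kN.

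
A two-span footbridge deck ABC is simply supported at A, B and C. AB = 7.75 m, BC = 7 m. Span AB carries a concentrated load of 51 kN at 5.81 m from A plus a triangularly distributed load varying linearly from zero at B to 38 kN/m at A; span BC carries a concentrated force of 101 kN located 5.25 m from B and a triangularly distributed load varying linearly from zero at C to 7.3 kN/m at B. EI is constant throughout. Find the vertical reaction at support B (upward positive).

R_B = 171.7 kN

Insert a hinge at B; M_B is the redundant, and each span becomes simply supported.
End slopes at the hinge B, treating each span as simply supported:
  span AB: point load 51 at a = 5.81: Pab(L + a)/(6LEI) = 167.6/EI
  span AB: triangular load, peak 38: 7w₀L³/(360EI) = 343.9/EI
  span BC: point load 101 at a = 5.25: Pab(L + b)/(6LEI) = 193.3/EI
  span BC: triangular load, peak 7.3: w₀L³/(45EI) = 55.64/EI
  relative rotation θ_0 = (511.6 + 249)/EI = 760.5/EI
A unit hogging moment at B produces rotation L₁/(3EI) + L₂/(3EI) = 4.917/EI.
Slope continuity at B: θ_0 = M_B·4.917/EI, so M_B = 760.5/4.917 = 154.7 kN·m (hogging).
Span AB, ΣM about A with M_B applied at B: R_B^{AB}·7.75 = 676.7 + 154.7, so R_B^{AB} = 107.3 kN and R_A = 198.2 − 107.3 = 90.97 kN.
Span BC, ΣM about C: R_B^{BC}·7 = 296 + 154.7, so R_B^{BC} = 64.38 kN and R_C = 126.5 − 64.38 = 62.17 kN.
R_B = 107.3 + 64.38 = 171.7 kN.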